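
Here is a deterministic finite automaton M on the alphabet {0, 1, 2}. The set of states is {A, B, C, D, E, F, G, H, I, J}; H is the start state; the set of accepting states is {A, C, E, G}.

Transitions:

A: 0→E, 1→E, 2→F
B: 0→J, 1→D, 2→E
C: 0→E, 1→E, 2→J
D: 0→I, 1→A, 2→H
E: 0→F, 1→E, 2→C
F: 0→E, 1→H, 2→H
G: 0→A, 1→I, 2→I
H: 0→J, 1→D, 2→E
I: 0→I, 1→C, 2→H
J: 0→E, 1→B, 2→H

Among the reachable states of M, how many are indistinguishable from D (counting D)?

2

First remove the unreachable states {G}; 9 states remain.
P0 = {A,C,E} | {B,D,F,H,I,J}.
Split {A,C,E} by δ(·,0) → {A,C} and {E}.
Split {B,D,F,H,I,J} by δ(·,0) → {B,D,H,I} and {F,J}.
On input 0, block {B,D,H,I} splits into {B,H} and {D,I}.
Stable partition: {A,C} | {B,H} | {E} | {F,J} | {D,I} — 5 equivalence classes.
The equivalence class containing D is {D,I}, of size 2.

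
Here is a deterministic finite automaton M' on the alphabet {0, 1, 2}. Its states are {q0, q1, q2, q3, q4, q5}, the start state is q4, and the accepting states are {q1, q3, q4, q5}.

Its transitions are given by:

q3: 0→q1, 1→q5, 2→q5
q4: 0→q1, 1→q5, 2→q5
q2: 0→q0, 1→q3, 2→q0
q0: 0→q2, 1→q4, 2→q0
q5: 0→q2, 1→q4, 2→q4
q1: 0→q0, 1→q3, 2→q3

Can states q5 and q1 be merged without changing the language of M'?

Yes

All states are reachable from the start state.
Initial partition by acceptance: {q1,q3,q4,q5} | {q0,q2}.
On input 0, block {q1,q3,q4,q5} splits into {q1,q5} and {q3,q4}.
The partition is now stable with 3 blocks: {q1,q5} | {q0,q2} | {q3,q4}.
q5 and q1 lie in the same block of the stable partition, so they are equivalent — no string distinguishes them.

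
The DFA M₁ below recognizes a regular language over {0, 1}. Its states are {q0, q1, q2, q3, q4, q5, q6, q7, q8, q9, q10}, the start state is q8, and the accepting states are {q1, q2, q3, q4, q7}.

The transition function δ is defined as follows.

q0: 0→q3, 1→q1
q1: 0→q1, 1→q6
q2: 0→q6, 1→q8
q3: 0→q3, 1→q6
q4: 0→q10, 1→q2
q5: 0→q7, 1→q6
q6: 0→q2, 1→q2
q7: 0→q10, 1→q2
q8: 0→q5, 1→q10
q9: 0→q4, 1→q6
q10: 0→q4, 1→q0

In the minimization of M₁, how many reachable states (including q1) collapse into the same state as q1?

2

Reachable states from the start: {q0,q1,q2,q3,q4,q5,q6,q7,q8,q10}. Unreachable: {q9} — drop them.
P0 = {q1,q2,q3,q4,q7} | {q0,q5,q6,q8,q10}.
Refine {q1,q2,q3,q4,q7} on symbol 0: members go to different blocks, giving {q2,q4,q7} and {q1,q3}.
Split {q2,q4,q7} by δ(·,1) → {q4,q7} and {q2}.
Split {q0,q5,q6,q8,q10} by δ(·,0) → {q5,q10} and {q0} and {q6} and {q8}.
Refine {q5,q10} on symbol 1: members go to different blocks, giving {q5} and {q10}.
The partition is now stable with 8 blocks: {q4,q7} | {q5} | {q1,q3} | {q2} | {q0} | {q6} | {q8} | {q10}.
State q1 belongs to the block {q1,q3}, which has 2 states.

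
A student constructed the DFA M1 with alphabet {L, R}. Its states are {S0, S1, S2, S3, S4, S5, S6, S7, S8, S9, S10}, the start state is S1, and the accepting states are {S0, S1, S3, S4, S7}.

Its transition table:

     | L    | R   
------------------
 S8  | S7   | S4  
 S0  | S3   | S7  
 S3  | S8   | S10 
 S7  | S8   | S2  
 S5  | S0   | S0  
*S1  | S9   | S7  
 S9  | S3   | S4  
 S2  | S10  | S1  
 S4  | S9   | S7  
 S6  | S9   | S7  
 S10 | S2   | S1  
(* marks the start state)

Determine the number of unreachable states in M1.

3

BFS from S1 reaches {S1, S2, S3, S4, S7, S8, S9, S10}; the 3 state(s) S0, S5, S6 are never visited.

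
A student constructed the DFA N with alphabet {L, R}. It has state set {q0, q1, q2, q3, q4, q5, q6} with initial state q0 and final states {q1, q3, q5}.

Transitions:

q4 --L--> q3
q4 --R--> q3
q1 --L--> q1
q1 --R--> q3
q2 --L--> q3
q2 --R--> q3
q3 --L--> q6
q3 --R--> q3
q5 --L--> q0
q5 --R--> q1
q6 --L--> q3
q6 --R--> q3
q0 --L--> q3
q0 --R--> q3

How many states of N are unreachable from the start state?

Starting at q0 and following transitions, the reachable set is {q0, q3, q6}. That leaves q1, q2, q4, q5 unreachable — 4 in total.

4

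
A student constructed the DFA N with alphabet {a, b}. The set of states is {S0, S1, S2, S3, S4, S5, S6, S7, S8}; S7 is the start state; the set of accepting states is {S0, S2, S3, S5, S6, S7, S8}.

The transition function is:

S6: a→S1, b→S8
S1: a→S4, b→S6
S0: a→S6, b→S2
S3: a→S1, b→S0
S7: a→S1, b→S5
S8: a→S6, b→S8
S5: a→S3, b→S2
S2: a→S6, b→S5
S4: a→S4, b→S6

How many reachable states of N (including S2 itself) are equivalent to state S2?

All states are reachable from the start state.
P0 = {S0,S2,S3,S5,S6,S7,S8} | {S1,S4}.
Refine {S0,S2,S3,S5,S6,S7,S8} on symbol a: members go to different blocks, giving {S0,S2,S5,S8} and {S3,S6,S7}.
Stable partition: {S0,S2,S5,S8} | {S1,S4} | {S3,S6,S7} — 3 equivalence classes.
State S2 belongs to the block {S0,S2,S5,S8}, which has 4 states.

4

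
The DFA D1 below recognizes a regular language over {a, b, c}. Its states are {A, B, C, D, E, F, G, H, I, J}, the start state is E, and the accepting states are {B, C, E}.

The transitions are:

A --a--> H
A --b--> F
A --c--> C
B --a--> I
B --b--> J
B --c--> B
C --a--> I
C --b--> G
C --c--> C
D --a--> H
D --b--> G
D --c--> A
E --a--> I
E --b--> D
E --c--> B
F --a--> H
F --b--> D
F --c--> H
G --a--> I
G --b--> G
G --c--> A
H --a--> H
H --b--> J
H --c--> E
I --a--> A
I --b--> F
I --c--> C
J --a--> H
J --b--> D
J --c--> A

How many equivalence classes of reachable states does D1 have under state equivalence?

Initial partition by acceptance: {B,C,E} | {A,D,F,G,H,I,J}.
On input c, block {A,D,F,G,H,I,J} splits into {D,F,G,J} and {A,H,I}.
Stable partition: {B,C,E} | {D,F,G,J} | {A,H,I} — 3 equivalence classes.

3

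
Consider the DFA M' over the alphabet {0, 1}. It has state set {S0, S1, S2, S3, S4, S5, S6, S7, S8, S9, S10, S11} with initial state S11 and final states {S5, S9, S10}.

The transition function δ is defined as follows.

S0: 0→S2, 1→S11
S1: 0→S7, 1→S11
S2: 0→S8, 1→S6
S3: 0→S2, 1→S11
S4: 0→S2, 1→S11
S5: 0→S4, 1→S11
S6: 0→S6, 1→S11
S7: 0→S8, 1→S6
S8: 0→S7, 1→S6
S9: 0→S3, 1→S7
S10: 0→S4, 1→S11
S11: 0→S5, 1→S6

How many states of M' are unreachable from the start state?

5

Starting at S11 and following transitions, the reachable set is {S2, S4, S5, S6, S7, S8, S11}. That leaves S0, S1, S3, S9, S10 unreachable — 5 in total.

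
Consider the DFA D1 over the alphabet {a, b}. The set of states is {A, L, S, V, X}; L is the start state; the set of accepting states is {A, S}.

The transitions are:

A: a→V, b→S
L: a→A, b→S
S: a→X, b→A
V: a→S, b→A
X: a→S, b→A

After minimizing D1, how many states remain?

Every state is reachable, so we keep all 5.
Start with accepting vs non-accepting: {A,S} | {L,V,X}.
The partition is now stable with 2 blocks: {A,S} | {L,V,X}.

2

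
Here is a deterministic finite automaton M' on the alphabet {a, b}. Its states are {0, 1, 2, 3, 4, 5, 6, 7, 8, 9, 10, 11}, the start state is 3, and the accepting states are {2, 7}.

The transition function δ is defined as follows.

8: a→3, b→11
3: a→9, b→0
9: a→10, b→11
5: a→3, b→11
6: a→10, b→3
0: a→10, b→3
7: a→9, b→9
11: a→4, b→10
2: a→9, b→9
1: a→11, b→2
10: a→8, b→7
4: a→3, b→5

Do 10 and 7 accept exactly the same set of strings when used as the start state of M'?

Reachable states from the start: {0,3,4,5,7,8,9,10,11}. Unreachable: {1,2,6} — drop them.
Start with accepting vs non-accepting: {7} | {0,3,4,5,8,9,10,11}.
Split {0,3,4,5,8,9,10,11} by δ(·,b) → {0,3,4,5,8,9,11} and {10}.
Split {0,3,4,5,8,9,11} by δ(·,a) → {3,4,5,8,11} and {0,9}.
Refine {3,4,5,8,11} on symbol a: members go to different blocks, giving {4,5,8,11} and {3}.
Split {4,5,8,11} by δ(·,a) → {4,5,8} and {11}.
Refine {4,5,8} on symbol b: members go to different blocks, giving {5,8} and {4}.
Refine {0,9} on symbol b: members go to different blocks, giving {0} and {9}.
Stable partition: {7} | {5,8} | {10} | {0} | {3} | {11} | {4} | {9} — 8 equivalence classes.
10 and 7 end up in different blocks, so they are distinguishable. For instance, the string 'ε' is accepted from only 7.

No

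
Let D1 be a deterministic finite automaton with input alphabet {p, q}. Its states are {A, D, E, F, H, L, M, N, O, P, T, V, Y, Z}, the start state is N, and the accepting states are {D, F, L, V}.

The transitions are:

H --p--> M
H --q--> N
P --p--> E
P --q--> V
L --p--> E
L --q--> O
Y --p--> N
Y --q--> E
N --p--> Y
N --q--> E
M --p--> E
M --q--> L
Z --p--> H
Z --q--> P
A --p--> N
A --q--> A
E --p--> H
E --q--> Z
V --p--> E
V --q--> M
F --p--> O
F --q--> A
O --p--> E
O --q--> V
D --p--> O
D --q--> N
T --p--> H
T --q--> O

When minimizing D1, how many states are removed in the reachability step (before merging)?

BFS from N reaches {E, H, L, M, N, O, P, V, Y, Z}; the 4 state(s) A, D, F, T are never visited.

4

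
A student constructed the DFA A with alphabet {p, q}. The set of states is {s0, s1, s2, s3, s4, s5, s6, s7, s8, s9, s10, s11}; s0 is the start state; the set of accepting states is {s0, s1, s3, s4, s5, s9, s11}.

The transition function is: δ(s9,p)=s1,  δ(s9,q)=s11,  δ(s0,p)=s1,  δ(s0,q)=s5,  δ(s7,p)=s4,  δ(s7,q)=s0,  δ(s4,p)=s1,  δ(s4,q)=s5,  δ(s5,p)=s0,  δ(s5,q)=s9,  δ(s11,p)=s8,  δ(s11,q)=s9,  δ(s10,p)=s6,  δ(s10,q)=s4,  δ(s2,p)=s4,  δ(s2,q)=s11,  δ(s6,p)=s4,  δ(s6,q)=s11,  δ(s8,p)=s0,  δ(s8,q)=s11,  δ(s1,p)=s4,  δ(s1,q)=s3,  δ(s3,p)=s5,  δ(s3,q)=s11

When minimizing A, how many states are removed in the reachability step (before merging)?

4

Starting at s0 and following transitions, the reachable set is {s0, s1, s3, s4, s5, s8, s9, s11}. That leaves s2, s6, s7, s10 unreachable — 4 in total.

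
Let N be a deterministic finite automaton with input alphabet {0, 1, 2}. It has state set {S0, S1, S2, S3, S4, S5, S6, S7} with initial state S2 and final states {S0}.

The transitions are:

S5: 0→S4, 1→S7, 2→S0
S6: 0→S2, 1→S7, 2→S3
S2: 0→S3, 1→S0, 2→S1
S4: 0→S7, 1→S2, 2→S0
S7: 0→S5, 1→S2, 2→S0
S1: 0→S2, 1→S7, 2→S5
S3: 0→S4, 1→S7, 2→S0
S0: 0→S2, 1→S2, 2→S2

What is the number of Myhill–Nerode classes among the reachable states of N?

6

First remove the unreachable states {S6}; 7 states remain.
Initial partition by acceptance: {S0} | {S1,S2,S3,S4,S5,S7}.
Split {S1,S2,S3,S4,S5,S7} by δ(·,1) → {S1,S3,S4,S5,S7} and {S2}.
Refine {S1,S3,S4,S5,S7} on symbol 0: members go to different blocks, giving {S3,S4,S5,S7} and {S1}.
Refine {S3,S4,S5,S7} on symbol 1: members go to different blocks, giving {S3,S5} and {S4,S7}.
Refine {S4,S7} on symbol 0: members go to different blocks, giving {S4} and {S7}.
The partition is now stable with 6 blocks: {S0} | {S3,S5} | {S2} | {S1} | {S4} | {S7}.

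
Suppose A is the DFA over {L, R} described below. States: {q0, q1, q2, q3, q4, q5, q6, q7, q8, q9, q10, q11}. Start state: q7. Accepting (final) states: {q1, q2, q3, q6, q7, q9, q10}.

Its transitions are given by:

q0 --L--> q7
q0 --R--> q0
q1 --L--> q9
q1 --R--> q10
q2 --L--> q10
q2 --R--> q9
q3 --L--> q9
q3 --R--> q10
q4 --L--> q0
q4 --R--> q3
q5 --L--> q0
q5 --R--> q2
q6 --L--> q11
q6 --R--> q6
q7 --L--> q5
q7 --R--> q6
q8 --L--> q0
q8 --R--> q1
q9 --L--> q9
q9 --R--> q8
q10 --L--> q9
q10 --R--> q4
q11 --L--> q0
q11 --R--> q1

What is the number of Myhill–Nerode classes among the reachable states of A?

5

Initial partition by acceptance: {q1,q2,q3,q6,q7,q9,q10} | {q0,q4,q5,q8,q11}.
On input L, block {q1,q2,q3,q6,q7,q9,q10} splits into {q1,q2,q3,q9,q10} and {q6,q7}.
On input R, block {q1,q2,q3,q9,q10} splits into {q1,q2,q3} and {q9,q10}.
Split {q0,q4,q5,q8,q11} by δ(·,L) → {q4,q5,q8,q11} and {q0}.
The partition is now stable with 5 blocks: {q1,q2,q3} | {q4,q5,q8,q11} | {q6,q7} | {q9,q10} | {q0}.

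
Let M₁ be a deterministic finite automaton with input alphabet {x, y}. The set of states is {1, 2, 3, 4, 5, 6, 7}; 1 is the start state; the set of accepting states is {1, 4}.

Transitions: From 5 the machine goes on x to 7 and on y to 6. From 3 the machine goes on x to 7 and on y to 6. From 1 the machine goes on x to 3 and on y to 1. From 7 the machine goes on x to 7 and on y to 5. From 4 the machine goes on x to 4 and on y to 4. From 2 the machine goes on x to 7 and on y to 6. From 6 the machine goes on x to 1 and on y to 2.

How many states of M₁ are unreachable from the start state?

1

Starting at 1 and following transitions, the reachable set is {1, 2, 3, 5, 6, 7}. That leaves 4 unreachable — 1 in total.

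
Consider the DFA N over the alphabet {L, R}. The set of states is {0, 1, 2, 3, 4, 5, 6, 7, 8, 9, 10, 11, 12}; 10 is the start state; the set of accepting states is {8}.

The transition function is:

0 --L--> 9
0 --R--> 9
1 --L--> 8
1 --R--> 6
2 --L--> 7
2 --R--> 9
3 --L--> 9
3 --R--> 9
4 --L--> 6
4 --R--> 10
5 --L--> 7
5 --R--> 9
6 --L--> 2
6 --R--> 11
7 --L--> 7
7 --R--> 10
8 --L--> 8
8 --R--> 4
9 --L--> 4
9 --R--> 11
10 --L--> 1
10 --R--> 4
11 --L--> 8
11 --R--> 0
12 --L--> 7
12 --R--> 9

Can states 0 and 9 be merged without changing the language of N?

First remove the unreachable states {3,5,12}; 10 states remain.
Start with accepting vs non-accepting: {8} | {0,1,2,4,6,7,9,10,11}.
Refine {0,1,2,4,6,7,9,10,11} on symbol L: members go to different blocks, giving {0,2,4,6,7,9,10} and {1,11}.
Refine {0,2,4,6,7,9,10} on symbol L: members go to different blocks, giving {0,2,4,6,7,9} and {10}.
Refine {0,2,4,6,7,9} on symbol R: members go to different blocks, giving {0,2} and {4,7} and {6,9}.
On input L, block {0,2} splits into {0} and {2}.
Split {1,11} by δ(·,R) → {1} and {11}.
On input L, block {4,7} splits into {4} and {7}.
Refine {6,9} on symbol L: members go to different blocks, giving {6} and {9}.
No further refinement is possible. Final partition (10 blocks): {8} | {0} | {1} | {10} | {4} | {6} | {2} | {11} | {7} | {9}.
0 and 9 end up in different blocks, so they are distinguishable. For instance, the string 'RL' is accepted from only 9.

No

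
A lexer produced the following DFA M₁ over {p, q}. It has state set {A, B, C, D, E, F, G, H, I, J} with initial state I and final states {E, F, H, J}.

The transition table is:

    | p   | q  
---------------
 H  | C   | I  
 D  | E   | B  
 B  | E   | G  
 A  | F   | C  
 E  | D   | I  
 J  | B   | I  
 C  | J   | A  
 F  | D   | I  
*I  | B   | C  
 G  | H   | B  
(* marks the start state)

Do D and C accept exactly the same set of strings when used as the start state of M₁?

All states are reachable from the start state.
P0 = {E,F,H,J} | {A,B,C,D,G,I}.
Refine {A,B,C,D,G,I} on symbol p: members go to different blocks, giving {A,B,C,D,G} and {I}.
The partition is now stable with 3 blocks: {E,F,H,J} | {A,B,C,D,G} | {I}.
D and C lie in the same block of the stable partition, so they are equivalent — no string distinguishes them.

Yes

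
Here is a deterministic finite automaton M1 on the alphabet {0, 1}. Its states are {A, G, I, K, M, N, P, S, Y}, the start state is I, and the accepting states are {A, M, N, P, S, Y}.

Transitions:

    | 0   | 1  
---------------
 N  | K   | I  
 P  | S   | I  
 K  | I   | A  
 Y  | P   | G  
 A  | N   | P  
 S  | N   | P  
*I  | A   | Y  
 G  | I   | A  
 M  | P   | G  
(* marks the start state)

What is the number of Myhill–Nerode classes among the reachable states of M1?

6

Reachable states from the start: {A,G,I,K,N,P,S,Y}. Unreachable: {M} — drop them.
Start with accepting vs non-accepting: {A,N,P,S,Y} | {G,I,K}.
Split {A,N,P,S,Y} by δ(·,0) → {A,P,S,Y} and {N}.
On input 0, block {A,P,S,Y} splits into {A,S} and {P,Y}.
Refine {G,I,K} on symbol 0: members go to different blocks, giving {G,K} and {I}.
Split {P,Y} by δ(·,0) → {P} and {Y}.
Stable partition: {A,S} | {G,K} | {N} | {P} | {I} | {Y} — 6 equivalence classes.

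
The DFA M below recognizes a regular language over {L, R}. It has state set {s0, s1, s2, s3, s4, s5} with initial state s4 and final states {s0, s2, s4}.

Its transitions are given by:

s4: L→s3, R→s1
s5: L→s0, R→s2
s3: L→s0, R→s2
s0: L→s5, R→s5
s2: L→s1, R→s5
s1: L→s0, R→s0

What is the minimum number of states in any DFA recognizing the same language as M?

Initial partition by acceptance: {s0,s2,s4} | {s1,s3,s5}.
Stable partition: {s0,s2,s4} | {s1,s3,s5} — 2 equivalence classes.

2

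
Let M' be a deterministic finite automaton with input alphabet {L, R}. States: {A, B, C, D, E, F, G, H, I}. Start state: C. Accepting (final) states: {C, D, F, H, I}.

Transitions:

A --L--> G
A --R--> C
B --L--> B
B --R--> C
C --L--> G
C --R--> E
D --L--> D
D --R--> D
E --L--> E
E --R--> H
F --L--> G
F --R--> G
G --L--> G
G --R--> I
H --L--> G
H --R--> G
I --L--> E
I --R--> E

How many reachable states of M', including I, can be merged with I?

3

First remove the unreachable states {A,B,D,F}; 5 states remain.
P0 = {C,H,I} | {E,G}.
The partition is now stable with 2 blocks: {C,H,I} | {E,G}.
The equivalence class containing I is {C,H,I}, of size 3.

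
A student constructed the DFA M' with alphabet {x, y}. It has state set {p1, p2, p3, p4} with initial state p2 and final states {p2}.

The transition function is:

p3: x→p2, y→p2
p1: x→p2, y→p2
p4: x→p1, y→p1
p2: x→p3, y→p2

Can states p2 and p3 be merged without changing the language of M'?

No

States {p1,p4} cannot be reached from the start state, so discard them.
Start with accepting vs non-accepting: {p2} | {p3}.
The partition is now stable with 2 blocks: {p2} | {p3}.
p2 and p3 end up in different blocks, so they are distinguishable. For instance, the string 'ε' is accepted from only p2.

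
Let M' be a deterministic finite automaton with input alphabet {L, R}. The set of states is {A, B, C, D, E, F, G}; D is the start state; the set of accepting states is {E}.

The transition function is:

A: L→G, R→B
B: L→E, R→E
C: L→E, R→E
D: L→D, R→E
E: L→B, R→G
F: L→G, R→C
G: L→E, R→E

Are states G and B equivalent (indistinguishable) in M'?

Yes

States {A,C,F} cannot be reached from the start state, so discard them.
Initial partition by acceptance: {E} | {B,D,G}.
Split {B,D,G} by δ(·,L) → {B,G} and {D}.
The partition is now stable with 3 blocks: {E} | {B,G} | {D}.
G and B lie in the same block of the stable partition, so they are equivalent — no string distinguishes them.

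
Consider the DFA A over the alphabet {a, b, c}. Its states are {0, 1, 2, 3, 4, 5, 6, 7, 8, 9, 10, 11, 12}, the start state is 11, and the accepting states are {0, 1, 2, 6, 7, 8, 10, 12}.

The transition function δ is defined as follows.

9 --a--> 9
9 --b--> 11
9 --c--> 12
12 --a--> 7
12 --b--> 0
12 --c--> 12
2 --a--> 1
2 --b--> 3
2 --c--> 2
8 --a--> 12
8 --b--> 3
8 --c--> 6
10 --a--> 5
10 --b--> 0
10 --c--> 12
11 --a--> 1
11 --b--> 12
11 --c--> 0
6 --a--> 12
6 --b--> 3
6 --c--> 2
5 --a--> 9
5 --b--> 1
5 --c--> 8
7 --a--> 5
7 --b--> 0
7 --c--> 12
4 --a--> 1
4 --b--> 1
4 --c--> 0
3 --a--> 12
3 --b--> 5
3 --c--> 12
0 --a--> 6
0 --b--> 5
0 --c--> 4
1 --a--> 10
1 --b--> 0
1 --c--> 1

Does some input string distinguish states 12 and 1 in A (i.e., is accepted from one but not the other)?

No

All states are reachable from the start state.
Start with accepting vs non-accepting: {0,1,2,6,7,8,10,12} | {3,4,5,9,11}.
Refine {0,1,2,6,7,8,10,12} on symbol a: members go to different blocks, giving {0,1,2,6,8,12} and {7,10}.
On input a, block {0,1,2,6,8,12} splits into {0,2,6,8} and {1,12}.
Split {0,2,6,8} by δ(·,a) → {2,6,8} and {0}.
On input a, block {3,4,5,9,11} splits into {3,4,11} and {5,9}.
On input b, block {3,4,11} splits into {4,11} and {3}.
Refine {5,9} on symbol b: members go to different blocks, giving {5} and {9}.
Stable partition: {2,6,8} | {4,11} | {7,10} | {1,12} | {0} | {5} | {3} | {9} — 8 equivalence classes.
12 and 1 lie in the same block of the stable partition, so they are equivalent — no string distinguishes them.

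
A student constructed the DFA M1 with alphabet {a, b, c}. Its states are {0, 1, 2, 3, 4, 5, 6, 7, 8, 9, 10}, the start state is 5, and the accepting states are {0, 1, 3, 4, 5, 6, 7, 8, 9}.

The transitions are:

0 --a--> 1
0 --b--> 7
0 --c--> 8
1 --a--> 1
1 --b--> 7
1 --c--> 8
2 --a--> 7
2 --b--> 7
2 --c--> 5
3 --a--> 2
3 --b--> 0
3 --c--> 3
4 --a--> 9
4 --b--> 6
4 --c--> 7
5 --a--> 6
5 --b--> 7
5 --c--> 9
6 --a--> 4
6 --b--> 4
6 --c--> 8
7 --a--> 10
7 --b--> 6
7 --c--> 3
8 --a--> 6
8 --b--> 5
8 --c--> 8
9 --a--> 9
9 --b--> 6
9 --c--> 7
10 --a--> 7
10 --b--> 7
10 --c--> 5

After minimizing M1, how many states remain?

8

All states are reachable from the start state.
P0 = {0,1,3,4,5,6,7,8,9} | {2,10}.
Split {0,1,3,4,5,6,7,8,9} by δ(·,a) → {0,1,4,5,6,8,9} and {3,7}.
Refine {0,1,4,5,6,8,9} on symbol b: members go to different blocks, giving {4,6,8,9} and {0,1,5}.
Split {4,6,8,9} by δ(·,b) → {4,6,9} and {8}.
Refine {4,6,9} on symbol c: members go to different blocks, giving {4,9} and {6}.
Refine {3,7} on symbol b: members go to different blocks, giving {3} and {7}.
Refine {0,1,5} on symbol a: members go to different blocks, giving {0,1} and {5}.
The partition is now stable with 8 blocks: {4,9} | {2,10} | {3} | {0,1} | {8} | {6} | {7} | {5}.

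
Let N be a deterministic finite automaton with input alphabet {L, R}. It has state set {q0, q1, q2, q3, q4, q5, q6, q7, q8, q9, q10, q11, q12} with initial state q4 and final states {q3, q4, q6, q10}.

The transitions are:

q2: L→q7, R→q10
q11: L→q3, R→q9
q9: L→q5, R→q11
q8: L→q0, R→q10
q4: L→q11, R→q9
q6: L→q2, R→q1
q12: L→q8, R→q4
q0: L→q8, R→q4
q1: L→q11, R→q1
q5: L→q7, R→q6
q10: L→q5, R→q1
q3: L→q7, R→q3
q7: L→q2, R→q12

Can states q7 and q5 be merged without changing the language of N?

P0 = {q3,q4,q6,q10} | {q0,q1,q2,q5,q7,q8,q9,q11,q12}.
Refine {q3,q4,q6,q10} on symbol R: members go to different blocks, giving {q4,q6,q10} and {q3}.
On input L, block {q0,q1,q2,q5,q7,q8,q9,q11,q12} splits into {q0,q1,q2,q5,q7,q8,q9,q12} and {q11}.
Split {q4,q6,q10} by δ(·,L) → {q6,q10} and {q4}.
Split {q0,q1,q2,q5,q7,q8,q9,q12} by δ(·,L) → {q0,q2,q5,q7,q8,q9,q12} and {q1}.
On input R, block {q0,q2,q5,q7,q8,q9,q12} splits into {q2,q5,q8} and {q0,q12} and {q7} and {q9}.
Split {q2,q5,q8} by δ(·,L) → {q2,q5} and {q8}.
No further refinement is possible. Final partition (10 blocks): {q6,q10} | {q2,q5} | {q3} | {q11} | {q4} | {q1} | {q0,q12} | {q7} | {q9} | {q8}.
q7 and q5 end up in different blocks, so they are distinguishable. For instance, the string 'R' is accepted from only q5.

No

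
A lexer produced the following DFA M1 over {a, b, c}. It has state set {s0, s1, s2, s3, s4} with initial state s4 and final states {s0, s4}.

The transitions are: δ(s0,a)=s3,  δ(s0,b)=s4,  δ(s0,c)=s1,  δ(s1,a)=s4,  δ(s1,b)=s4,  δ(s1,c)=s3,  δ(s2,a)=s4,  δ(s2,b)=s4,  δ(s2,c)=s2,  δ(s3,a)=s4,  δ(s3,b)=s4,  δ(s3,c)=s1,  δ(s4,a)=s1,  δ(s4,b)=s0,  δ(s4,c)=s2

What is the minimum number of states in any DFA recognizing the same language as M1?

2

All states are reachable from the start state.
Start with accepting vs non-accepting: {s0,s4} | {s1,s2,s3}.
No further refinement is possible. Final partition (2 blocks): {s0,s4} | {s1,s2,s3}.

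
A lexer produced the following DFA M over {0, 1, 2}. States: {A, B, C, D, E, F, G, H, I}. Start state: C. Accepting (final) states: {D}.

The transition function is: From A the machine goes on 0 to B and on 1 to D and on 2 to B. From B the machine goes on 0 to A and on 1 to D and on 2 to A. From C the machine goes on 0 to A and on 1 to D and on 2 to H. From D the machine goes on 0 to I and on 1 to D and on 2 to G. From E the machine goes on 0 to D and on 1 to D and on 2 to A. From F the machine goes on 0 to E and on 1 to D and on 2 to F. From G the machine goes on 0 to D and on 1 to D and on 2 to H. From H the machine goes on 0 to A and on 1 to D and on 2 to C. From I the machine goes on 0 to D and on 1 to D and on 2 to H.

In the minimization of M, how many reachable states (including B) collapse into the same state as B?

4

First remove the unreachable states {E,F}; 7 states remain.
Start with accepting vs non-accepting: {D} | {A,B,C,G,H,I}.
On input 0, block {A,B,C,G,H,I} splits into {A,B,C,H} and {G,I}.
The partition is now stable with 3 blocks: {D} | {A,B,C,H} | {G,I}.
The equivalence class containing B is {A,B,C,H}, of size 4.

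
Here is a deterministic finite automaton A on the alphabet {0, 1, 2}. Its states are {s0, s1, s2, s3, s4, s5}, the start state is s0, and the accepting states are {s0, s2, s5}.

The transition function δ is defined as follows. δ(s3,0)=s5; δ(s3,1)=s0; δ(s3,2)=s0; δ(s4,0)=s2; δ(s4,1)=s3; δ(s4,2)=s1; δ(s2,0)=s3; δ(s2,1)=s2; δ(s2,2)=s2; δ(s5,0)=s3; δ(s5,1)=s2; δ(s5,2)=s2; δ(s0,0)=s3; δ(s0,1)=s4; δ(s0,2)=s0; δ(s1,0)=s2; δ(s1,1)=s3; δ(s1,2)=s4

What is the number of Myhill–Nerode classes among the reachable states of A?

4

All states are reachable from the start state.
P0 = {s0,s2,s5} | {s1,s3,s4}.
Split {s0,s2,s5} by δ(·,1) → {s2,s5} and {s0}.
Split {s1,s3,s4} by δ(·,1) → {s1,s4} and {s3}.
The partition is now stable with 4 blocks: {s2,s5} | {s1,s4} | {s0} | {s3}.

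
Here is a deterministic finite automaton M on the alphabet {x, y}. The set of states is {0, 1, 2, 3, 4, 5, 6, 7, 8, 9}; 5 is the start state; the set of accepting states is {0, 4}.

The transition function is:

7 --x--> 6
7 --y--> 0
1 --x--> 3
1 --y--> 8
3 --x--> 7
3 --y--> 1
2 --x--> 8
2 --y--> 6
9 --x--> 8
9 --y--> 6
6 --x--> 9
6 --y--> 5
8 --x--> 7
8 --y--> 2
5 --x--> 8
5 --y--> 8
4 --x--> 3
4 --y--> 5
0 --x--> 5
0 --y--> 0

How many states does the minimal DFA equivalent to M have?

6

First remove the unreachable states {1,3,4}; 7 states remain.
P0 = {0} | {2,5,6,7,8,9}.
Refine {2,5,6,7,8,9} on symbol y: members go to different blocks, giving {2,5,6,8,9} and {7}.
On input x, block {2,5,6,8,9} splits into {2,5,6,9} and {8}.
Refine {2,5,6,9} on symbol x: members go to different blocks, giving {2,5,9} and {6}.
Refine {2,5,9} on symbol y: members go to different blocks, giving {2,9} and {5}.
The partition is now stable with 6 blocks: {0} | {2,9} | {7} | {8} | {6} | {5}.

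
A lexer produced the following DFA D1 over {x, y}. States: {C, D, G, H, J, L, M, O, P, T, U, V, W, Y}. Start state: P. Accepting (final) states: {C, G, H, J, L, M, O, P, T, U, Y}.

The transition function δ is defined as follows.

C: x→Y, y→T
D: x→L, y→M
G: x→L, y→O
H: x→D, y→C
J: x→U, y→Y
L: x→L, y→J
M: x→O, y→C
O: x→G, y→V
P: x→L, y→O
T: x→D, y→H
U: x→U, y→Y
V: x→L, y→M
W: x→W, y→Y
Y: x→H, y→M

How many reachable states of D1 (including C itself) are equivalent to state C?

States {W} cannot be reached from the start state, so discard them.
Initial partition by acceptance: {C,G,H,J,L,M,O,P,T,U,Y} | {D,V}.
On input x, block {C,G,H,J,L,M,O,P,T,U,Y} splits into {C,G,J,L,M,O,P,U,Y} and {H,T}.
Refine {C,G,J,L,M,O,P,U,Y} on symbol x: members go to different blocks, giving {C,G,J,L,M,O,P,U} and {Y}.
Refine {C,G,J,L,M,O,P,U} on symbol x: members go to different blocks, giving {G,J,L,M,O,P,U} and {C}.
Refine {G,J,L,M,O,P,U} on symbol y: members go to different blocks, giving {G,L,P} and {J,U} and {O} and {M}.
Split {G,L,P} by δ(·,y) → {G,P} and {L}.
Refine {H,T} on symbol y: members go to different blocks, giving {H} and {T}.
Stable partition: {G,P} | {D,V} | {H} | {Y} | {C} | {J,U} | {O} | {M} | {L} | {T} — 10 equivalence classes.
State C belongs to the block {C}, which has 1 states.

1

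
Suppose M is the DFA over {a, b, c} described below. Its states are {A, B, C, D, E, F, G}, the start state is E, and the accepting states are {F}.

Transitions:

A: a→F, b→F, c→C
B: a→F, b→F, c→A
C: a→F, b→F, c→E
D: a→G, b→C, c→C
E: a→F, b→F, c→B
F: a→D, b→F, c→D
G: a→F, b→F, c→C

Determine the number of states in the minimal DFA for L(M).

Initial partition by acceptance: {F} | {A,B,C,D,E,G}.
Refine {A,B,C,D,E,G} on symbol a: members go to different blocks, giving {A,B,C,E,G} and {D}.
No further refinement is possible. Final partition (3 blocks): {F} | {A,B,C,E,G} | {D}.

3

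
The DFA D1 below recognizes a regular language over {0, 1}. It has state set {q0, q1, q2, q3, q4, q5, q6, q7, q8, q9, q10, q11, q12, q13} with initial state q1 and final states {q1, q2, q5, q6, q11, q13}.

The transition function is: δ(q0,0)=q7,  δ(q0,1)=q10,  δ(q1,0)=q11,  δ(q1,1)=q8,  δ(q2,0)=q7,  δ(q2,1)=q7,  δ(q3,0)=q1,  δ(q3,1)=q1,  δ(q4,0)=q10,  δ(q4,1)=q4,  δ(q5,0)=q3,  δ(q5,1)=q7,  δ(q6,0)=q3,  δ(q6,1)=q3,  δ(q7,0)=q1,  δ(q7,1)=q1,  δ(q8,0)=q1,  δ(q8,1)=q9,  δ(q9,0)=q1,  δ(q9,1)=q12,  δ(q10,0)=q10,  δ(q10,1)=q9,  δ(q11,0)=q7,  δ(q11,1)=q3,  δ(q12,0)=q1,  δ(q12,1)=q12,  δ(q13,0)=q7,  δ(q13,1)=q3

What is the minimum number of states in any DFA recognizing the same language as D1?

First remove the unreachable states {q0,q2,q4,q5,q6,q10,q13}; 7 states remain.
Start with accepting vs non-accepting: {q1,q11} | {q3,q7,q8,q9,q12}.
On input 0, block {q1,q11} splits into {q1} and {q11}.
Split {q3,q7,q8,q9,q12} by δ(·,1) → {q8,q9,q12} and {q3,q7}.
Stable partition: {q1} | {q8,q9,q12} | {q11} | {q3,q7} — 4 equivalence classes.

4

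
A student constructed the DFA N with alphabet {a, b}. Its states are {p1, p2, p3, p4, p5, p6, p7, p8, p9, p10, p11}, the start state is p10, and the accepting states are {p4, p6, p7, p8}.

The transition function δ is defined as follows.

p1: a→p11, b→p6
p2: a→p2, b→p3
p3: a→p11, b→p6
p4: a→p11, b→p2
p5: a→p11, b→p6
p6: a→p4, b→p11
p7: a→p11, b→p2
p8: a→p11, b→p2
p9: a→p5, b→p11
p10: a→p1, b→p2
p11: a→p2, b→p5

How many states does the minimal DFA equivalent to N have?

Reachable states from the start: {p1,p2,p3,p4,p5,p6,p10,p11}. Unreachable: {p7,p8,p9} — drop them.
Start with accepting vs non-accepting: {p4,p6} | {p1,p2,p3,p5,p10,p11}.
Refine {p4,p6} on symbol a: members go to different blocks, giving {p4} and {p6}.
Refine {p1,p2,p3,p5,p10,p11} on symbol b: members go to different blocks, giving {p1,p3,p5} and {p2,p10,p11}.
Split {p2,p10,p11} by δ(·,a) → {p2,p11} and {p10}.
Stable partition: {p4} | {p1,p3,p5} | {p6} | {p2,p11} | {p10} — 5 equivalence classes.

5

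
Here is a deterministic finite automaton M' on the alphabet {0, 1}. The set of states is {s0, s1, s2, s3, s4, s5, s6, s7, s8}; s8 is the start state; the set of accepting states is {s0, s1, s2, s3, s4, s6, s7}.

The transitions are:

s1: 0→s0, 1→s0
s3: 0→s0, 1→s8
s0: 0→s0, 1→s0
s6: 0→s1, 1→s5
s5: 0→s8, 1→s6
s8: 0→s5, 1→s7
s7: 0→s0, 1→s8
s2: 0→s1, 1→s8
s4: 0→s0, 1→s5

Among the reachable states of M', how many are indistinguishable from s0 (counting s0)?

2

First remove the unreachable states {s2,s3,s4}; 6 states remain.
Initial partition by acceptance: {s0,s1,s6,s7} | {s5,s8}.
Refine {s0,s1,s6,s7} on symbol 1: members go to different blocks, giving {s0,s1} and {s6,s7}.
No further refinement is possible. Final partition (3 blocks): {s0,s1} | {s5,s8} | {s6,s7}.
The equivalence class containing s0 is {s0,s1}, of size 2.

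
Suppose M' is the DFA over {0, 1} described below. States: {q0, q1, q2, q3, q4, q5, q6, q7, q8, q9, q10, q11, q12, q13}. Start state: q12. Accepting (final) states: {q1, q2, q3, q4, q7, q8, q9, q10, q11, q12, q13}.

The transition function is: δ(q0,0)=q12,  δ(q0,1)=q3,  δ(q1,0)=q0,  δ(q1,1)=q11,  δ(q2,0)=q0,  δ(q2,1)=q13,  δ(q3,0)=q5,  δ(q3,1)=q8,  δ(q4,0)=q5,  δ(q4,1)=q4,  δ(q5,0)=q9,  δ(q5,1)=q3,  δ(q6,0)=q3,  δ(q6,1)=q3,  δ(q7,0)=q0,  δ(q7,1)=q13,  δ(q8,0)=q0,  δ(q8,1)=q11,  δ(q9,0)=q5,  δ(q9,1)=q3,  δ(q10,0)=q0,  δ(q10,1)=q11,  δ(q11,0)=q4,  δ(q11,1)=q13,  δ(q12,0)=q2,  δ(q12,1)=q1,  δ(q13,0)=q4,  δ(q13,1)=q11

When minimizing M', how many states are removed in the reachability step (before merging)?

BFS from q12 reaches {q0, q1, q2, q3, q4, q5, q8, q9, q11, q12, q13}; the 3 state(s) q6, q7, q10 are never visited.

3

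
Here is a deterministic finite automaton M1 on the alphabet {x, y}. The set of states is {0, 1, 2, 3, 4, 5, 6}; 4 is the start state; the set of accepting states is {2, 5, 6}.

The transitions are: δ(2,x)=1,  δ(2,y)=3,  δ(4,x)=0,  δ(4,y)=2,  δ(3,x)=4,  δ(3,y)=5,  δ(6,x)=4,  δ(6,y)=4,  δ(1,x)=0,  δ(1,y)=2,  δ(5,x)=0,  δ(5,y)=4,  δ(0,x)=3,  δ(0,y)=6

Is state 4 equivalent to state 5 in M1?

No

All states are reachable from the start state.
Start with accepting vs non-accepting: {2,5,6} | {0,1,3,4}.
Stable partition: {2,5,6} | {0,1,3,4} — 2 equivalence classes.
4 and 5 end up in different blocks, so they are distinguishable. For instance, the string 'ε' is accepted from only 5.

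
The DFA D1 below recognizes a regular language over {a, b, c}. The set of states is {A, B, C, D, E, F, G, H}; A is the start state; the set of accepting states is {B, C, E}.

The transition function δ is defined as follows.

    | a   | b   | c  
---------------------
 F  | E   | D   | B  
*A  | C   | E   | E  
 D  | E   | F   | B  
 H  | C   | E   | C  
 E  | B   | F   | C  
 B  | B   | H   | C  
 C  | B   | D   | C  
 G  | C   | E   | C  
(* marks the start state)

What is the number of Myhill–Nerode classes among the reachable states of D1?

Reachable states from the start: {A,B,C,D,E,F,H}. Unreachable: {G} — drop them.
Start with accepting vs non-accepting: {B,C,E} | {A,D,F,H}.
Split {A,D,F,H} by δ(·,b) → {A,H} and {D,F}.
Refine {B,C,E} on symbol b: members go to different blocks, giving {C,E} and {B}.
Stable partition: {C,E} | {A,H} | {D,F} | {B} — 4 equivalence classes.

4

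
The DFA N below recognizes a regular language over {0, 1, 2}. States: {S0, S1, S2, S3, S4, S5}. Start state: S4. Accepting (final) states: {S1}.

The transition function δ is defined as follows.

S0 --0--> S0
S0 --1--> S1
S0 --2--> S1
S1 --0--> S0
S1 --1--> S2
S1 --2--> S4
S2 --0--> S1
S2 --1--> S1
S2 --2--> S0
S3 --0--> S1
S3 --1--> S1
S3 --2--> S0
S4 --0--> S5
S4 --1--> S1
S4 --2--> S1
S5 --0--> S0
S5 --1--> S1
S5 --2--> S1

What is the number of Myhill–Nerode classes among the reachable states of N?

3

Reachable states from the start: {S0,S1,S2,S4,S5}. Unreachable: {S3} — drop them.
Initial partition by acceptance: {S1} | {S0,S2,S4,S5}.
Split {S0,S2,S4,S5} by δ(·,0) → {S0,S4,S5} and {S2}.
No further refinement is possible. Final partition (3 blocks): {S1} | {S0,S4,S5} | {S2}.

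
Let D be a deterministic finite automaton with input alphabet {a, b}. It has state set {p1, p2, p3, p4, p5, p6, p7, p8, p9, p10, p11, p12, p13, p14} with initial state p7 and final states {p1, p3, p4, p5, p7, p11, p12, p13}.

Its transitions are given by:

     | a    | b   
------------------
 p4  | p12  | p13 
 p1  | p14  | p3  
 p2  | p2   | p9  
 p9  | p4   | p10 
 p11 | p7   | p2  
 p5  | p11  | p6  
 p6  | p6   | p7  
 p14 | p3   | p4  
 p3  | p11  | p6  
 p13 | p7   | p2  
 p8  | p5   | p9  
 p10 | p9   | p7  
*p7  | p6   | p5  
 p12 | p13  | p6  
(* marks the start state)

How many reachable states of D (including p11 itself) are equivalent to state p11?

2

States {p1,p3,p8,p14} cannot be reached from the start state, so discard them.
P0 = {p4,p5,p7,p11,p12,p13} | {p2,p6,p9,p10}.
Split {p4,p5,p7,p11,p12,p13} by δ(·,a) → {p4,p5,p11,p12,p13} and {p7}.
Refine {p4,p5,p11,p12,p13} on symbol a: members go to different blocks, giving {p4,p5,p12} and {p11,p13}.
Split {p4,p5,p12} by δ(·,a) → {p5,p12} and {p4}.
Split {p2,p6,p9,p10} by δ(·,a) → {p2,p6,p10} and {p9}.
On input a, block {p2,p6,p10} splits into {p2,p6} and {p10}.
Split {p2,p6} by δ(·,b) → {p2} and {p6}.
Stable partition: {p5,p12} | {p2} | {p7} | {p11,p13} | {p4} | {p9} | {p10} | {p6} — 8 equivalence classes.
The equivalence class containing p11 is {p11,p13}, of size 2.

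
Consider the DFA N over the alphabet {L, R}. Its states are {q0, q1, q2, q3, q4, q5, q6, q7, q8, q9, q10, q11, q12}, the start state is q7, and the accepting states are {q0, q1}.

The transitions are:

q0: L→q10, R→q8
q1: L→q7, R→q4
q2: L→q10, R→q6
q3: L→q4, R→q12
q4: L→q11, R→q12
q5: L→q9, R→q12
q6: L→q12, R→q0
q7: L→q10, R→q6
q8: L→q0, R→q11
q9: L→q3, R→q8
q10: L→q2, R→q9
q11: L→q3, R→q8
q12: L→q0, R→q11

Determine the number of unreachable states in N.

2

No path from q7 leads to q1, q5; the other 11 states are all reachable.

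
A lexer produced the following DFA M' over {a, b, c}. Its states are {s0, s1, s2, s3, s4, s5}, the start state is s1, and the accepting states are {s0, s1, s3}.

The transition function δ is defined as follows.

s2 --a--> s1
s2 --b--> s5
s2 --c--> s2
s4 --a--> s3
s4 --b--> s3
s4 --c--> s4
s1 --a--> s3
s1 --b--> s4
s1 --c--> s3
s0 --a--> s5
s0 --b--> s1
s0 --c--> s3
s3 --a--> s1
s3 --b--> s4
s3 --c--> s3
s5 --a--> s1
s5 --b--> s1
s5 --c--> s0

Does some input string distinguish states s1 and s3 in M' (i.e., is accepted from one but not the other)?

Reachable states from the start: {s1,s3,s4}. Unreachable: {s0,s2,s5} — drop them.
Start with accepting vs non-accepting: {s1,s3} | {s4}.
The partition is now stable with 2 blocks: {s1,s3} | {s4}.
s1 and s3 lie in the same block of the stable partition, so they are equivalent — no string distinguishes them.

No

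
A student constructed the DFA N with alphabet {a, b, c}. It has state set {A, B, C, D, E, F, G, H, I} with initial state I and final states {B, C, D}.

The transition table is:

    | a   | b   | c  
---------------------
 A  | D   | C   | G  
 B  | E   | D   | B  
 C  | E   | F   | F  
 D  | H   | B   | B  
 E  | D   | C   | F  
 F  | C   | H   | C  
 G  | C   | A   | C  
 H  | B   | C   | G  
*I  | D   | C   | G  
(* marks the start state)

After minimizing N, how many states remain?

4

Start with accepting vs non-accepting: {B,C,D} | {A,E,F,G,H,I}.
Split {B,C,D} by δ(·,b) → {B,D} and {C}.
On input a, block {A,E,F,G,H,I} splits into {A,E,H,I} and {F,G}.
Stable partition: {B,D} | {A,E,H,I} | {C} | {F,G} — 4 equivalence classes.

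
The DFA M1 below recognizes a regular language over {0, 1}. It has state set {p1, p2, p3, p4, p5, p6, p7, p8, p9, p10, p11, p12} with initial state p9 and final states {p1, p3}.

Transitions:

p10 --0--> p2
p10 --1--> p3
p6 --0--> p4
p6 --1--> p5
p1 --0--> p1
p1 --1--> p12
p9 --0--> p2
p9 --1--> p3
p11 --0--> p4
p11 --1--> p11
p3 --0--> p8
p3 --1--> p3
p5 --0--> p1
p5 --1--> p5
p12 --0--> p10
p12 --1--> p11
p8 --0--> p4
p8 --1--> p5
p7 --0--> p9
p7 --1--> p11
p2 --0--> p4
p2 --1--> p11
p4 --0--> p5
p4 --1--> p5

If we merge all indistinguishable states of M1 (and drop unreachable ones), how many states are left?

States {p6,p7} cannot be reached from the start state, so discard them.
Start with accepting vs non-accepting: {p1,p3} | {p2,p4,p5,p8,p9,p10,p11,p12}.
On input 0, block {p1,p3} splits into {p1} and {p3}.
Refine {p2,p4,p5,p8,p9,p10,p11,p12} on symbol 0: members go to different blocks, giving {p2,p4,p8,p9,p10,p11,p12} and {p5}.
Refine {p2,p4,p8,p9,p10,p11,p12} on symbol 0: members go to different blocks, giving {p2,p8,p9,p10,p11,p12} and {p4}.
Split {p2,p8,p9,p10,p11,p12} by δ(·,0) → {p2,p8,p11} and {p9,p10,p12}.
On input 1, block {p2,p8,p11} splits into {p2,p11} and {p8}.
Refine {p9,p10,p12} on symbol 0: members go to different blocks, giving {p9,p10} and {p12}.
The partition is now stable with 8 blocks: {p1} | {p2,p11} | {p3} | {p5} | {p4} | {p9,p10} | {p8} | {p12}.

8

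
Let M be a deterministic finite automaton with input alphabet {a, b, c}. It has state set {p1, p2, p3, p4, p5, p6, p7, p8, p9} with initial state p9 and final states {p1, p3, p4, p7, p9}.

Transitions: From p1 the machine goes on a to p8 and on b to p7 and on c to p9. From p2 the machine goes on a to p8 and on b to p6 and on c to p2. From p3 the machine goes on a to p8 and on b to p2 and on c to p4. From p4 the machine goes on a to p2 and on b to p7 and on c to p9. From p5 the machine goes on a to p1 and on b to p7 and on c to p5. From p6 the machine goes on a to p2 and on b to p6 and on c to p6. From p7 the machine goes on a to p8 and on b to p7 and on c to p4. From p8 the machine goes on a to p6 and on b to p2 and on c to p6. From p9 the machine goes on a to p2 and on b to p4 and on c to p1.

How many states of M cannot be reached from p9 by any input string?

Starting at p9 and following transitions, the reachable set is {p1, p2, p4, p6, p7, p8, p9}. That leaves p3, p5 unreachable — 2 in total.

2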